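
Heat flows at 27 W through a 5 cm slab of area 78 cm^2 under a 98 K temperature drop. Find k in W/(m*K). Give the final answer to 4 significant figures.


k = Q*L / (A*dT)
L = 0.05 m, A = 7.8e-03 m^2
k = 27 * 0.05 / (7.8e-03 * 98)
k = 1.766 W/(m*K)


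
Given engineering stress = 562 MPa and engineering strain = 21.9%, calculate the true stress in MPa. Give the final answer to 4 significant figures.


sigma_true = sigma_eng * (1 + epsilon_eng)
sigma_true = 562 * (1 + 0.219)
sigma_true = 685.1 MPa


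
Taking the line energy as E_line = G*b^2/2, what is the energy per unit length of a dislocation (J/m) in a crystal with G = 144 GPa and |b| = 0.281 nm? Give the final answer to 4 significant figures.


E = G*b^2/2
b = 0.281 nm = 2.81e-10 m
G = 144 GPa = 1.44e+11 Pa
E = 0.5 * 1.44e+11 * (2.81e-10)^2
E = 5.685e-09 J/m


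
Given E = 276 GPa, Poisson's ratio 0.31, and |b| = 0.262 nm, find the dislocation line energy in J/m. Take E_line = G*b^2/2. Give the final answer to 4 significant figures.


Step 1: G = E / (2*(1+nu))
G = 276 / (2*(1+0.31)) = 105.344 GPa = 1.05344e+11 Pa
Step 2: E_line = G*b^2/2
b = 0.262 nm = 2.62e-10 m
E_line = 0.5 * 1.05344e+11 * (2.62e-10)^2 = 3.616e-09 J/m


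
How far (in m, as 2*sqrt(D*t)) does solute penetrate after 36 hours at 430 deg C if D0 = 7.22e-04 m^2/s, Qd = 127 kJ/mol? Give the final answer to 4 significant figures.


Step 1: D = D0 * exp(-Qd/(R*T))
T = 703.15 K
D = 7.22e-04 * exp(-127e3 / (8.314 * 703.15)) = 2.65335e-13 m^2/s
Step 2: L = 2*sqrt(D*t)
t = 36 h = 129600 s
L = 2*sqrt(2.65335e-13 * 129600) = 3.709e-04 m


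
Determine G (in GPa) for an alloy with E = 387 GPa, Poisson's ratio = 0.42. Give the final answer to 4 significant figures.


G = E / (2*(1+nu))
G = 387 / (2*(1+0.42))
G = 136.3 GPa


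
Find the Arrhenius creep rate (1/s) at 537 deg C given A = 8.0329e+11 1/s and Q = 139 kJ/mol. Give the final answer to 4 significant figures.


rate = A * exp(-Q / (R*T))
T = 537 + 273.15 = 810.15 K
rate = 8.0329e+11 * exp(-139e3 / (8.314 * 810.15))
rate = 876 1/s


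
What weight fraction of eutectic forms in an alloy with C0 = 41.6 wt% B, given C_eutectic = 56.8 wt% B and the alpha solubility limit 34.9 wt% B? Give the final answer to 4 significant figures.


f_primary = (C_e - C0) / (C_e - C_alpha_max)
f_primary = (56.8 - 41.6) / (56.8 - 34.9)
f_primary = 0.694064
f_eutectic = 1 - 0.694064 = 0.3059


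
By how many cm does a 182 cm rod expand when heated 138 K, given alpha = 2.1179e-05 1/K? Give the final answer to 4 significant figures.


dL = L0 * alpha * dT
dL = 182 * 2.1179e-05 * 138
dL = 0.5319 cm


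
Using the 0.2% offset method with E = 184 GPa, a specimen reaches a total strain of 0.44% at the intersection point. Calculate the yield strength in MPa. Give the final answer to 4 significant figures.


Offset strain = 0.002
Elastic strain at yield = total_strain - offset = 4.4e-03 - 0.002 = 2.4e-03
sigma_y = E * elastic_strain = 184000 * 2.4e-03
sigma_y = 441.6 MPa


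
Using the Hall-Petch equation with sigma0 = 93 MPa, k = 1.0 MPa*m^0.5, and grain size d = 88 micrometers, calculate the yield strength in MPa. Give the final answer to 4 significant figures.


sigma_y = sigma0 + k / sqrt(d)
d = 88 um = 8.8e-05 m
sigma_y = 93 + 1.0 / sqrt(8.8e-05)
sigma_y = 199.6 MPa


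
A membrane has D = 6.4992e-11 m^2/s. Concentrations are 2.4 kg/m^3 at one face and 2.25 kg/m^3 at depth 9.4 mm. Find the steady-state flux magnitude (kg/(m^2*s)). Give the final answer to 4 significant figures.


J = -D * (dC/dx) = D * (C1 - C2) / dx
J = 6.4992e-11 * (2.4 - 2.25) / 9.4e-03
J = 1.037e-09 kg/(m^2*s)


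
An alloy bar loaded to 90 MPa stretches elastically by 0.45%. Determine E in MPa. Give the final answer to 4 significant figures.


E = sigma / epsilon
epsilon = 0.45% = 4.5e-03
E = 90 / 4.5e-03
E = 20000 MPa


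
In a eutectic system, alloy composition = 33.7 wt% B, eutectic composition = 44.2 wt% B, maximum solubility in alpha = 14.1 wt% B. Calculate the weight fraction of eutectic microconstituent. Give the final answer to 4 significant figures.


f_primary = (C_e - C0) / (C_e - C_alpha_max)
f_primary = (44.2 - 33.7) / (44.2 - 14.1)
f_primary = 0.348837
f_eutectic = 1 - 0.348837 = 0.6512


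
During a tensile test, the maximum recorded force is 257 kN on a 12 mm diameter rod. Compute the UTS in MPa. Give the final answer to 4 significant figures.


A0 = pi*(d/2)^2 = pi*(12/2)^2 = 113.097 mm^2
UTS = F_max / A0 = 257*1000 / 113.097
UTS = 2272 MPa


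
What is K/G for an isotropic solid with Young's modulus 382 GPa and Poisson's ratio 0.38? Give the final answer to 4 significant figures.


G = E / (2*(1+nu))
G = 382 / (2*(1+0.38)) = 138.406 GPa
K = E / (3*(1-2*nu))
K = 382 / (3*(1-2*0.38)) = 530.556 GPa
K/G = 530.556 / 138.406 = 3.833


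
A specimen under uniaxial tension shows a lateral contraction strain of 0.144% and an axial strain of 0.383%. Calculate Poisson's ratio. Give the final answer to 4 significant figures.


nu = -epsilon_lat / epsilon_axial
Lateral strain is contraction (negative), so using magnitudes:
nu = 0.144 / 0.383
nu = 0.376


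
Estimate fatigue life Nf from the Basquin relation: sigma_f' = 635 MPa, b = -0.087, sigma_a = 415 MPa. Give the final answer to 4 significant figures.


sigma_a = sigma_f' * (2*Nf)^b
2*Nf = (sigma_a / sigma_f')^(1/b)
2*Nf = (415 / 635)^(1/-0.087)
2*Nf = 132.826
Nf = 66.41 cycles


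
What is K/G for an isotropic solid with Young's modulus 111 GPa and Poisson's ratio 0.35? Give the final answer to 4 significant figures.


G = E / (2*(1+nu))
G = 111 / (2*(1+0.35)) = 41.1111 GPa
K = E / (3*(1-2*nu))
K = 111 / (3*(1-2*0.35)) = 123.333 GPa
K/G = 123.333 / 41.1111 = 3


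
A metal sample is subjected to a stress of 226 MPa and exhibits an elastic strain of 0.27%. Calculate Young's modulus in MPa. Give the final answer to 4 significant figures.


E = sigma / epsilon
epsilon = 0.27% = 2.7e-03
E = 226 / 2.7e-03
E = 83700 MPa


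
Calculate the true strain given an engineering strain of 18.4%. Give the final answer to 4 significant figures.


epsilon_true = ln(1 + epsilon_eng)
epsilon_true = ln(1 + 0.184)
epsilon_true = 0.1689


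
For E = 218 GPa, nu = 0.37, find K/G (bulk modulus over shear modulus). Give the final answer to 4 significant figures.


G = E / (2*(1+nu))
G = 218 / (2*(1+0.37)) = 79.562 GPa
K = E / (3*(1-2*nu))
K = 218 / (3*(1-2*0.37)) = 279.487 GPa
K/G = 279.487 / 79.562 = 3.513


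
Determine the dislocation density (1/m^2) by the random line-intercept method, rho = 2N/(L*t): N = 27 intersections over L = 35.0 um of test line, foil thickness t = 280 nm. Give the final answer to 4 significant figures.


rho = 2N / (L * t)
L = 35.0 um = 3.5e-05 m, t = 280 nm = 2.8e-07 m
rho = 2 * 27 / (3.5e-05 * 2.8e-07)
rho = 5.51e+12 1/m^2


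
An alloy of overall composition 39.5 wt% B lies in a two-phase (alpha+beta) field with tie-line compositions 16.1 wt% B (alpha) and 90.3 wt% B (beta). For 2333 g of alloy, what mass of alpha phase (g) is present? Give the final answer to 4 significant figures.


f_alpha = (C_beta - C0) / (C_beta - C_alpha)
f_alpha = (90.3 - 39.5) / (90.3 - 16.1) = 0.684636
m_alpha = f_alpha * m_total = 0.684636 * 2333 = 1597 g


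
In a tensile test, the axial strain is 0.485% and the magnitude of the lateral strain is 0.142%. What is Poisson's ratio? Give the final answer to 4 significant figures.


nu = -epsilon_lat / epsilon_axial
Lateral strain is contraction (negative), so using magnitudes:
nu = 0.142 / 0.485
nu = 0.2928


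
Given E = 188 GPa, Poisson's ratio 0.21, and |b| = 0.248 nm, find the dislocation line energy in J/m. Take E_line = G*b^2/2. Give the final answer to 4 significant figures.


Step 1: G = E / (2*(1+nu))
G = 188 / (2*(1+0.21)) = 77.686 GPa = 7.7686e+10 Pa
Step 2: E_line = G*b^2/2
b = 0.248 nm = 2.48e-10 m
E_line = 0.5 * 7.7686e+10 * (2.48e-10)^2 = 2.389e-09 J/m


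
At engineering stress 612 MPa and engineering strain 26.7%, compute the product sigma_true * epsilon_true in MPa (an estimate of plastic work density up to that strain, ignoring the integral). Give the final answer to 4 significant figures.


sigma_true = sigma_eng * (1 + epsilon_eng)
sigma_true = 612 * (1 + 0.267) = 775.404 MPa
epsilon_true = ln(1 + epsilon_eng)
epsilon_true = ln(1 + 0.267) = 0.236652
sigma_true * epsilon_true = 775.404 * 0.236652 = 183.5 MPa


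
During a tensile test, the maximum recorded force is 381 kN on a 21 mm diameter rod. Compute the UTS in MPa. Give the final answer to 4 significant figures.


A0 = pi*(d/2)^2 = pi*(21/2)^2 = 346.361 mm^2
UTS = F_max / A0 = 381*1000 / 346.361
UTS = 1100 MPa


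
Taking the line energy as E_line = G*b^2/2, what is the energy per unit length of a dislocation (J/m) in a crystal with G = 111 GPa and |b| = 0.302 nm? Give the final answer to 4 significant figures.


E = G*b^2/2
b = 0.302 nm = 3.02e-10 m
G = 111 GPa = 1.11e+11 Pa
E = 0.5 * 1.11e+11 * (3.02e-10)^2
E = 5.062e-09 J/m


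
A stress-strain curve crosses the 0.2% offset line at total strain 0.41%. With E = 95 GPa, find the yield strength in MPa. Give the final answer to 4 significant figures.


Offset strain = 0.002
Elastic strain at yield = total_strain - offset = 4.1e-03 - 0.002 = 2.1e-03
sigma_y = E * elastic_strain = 95000 * 2.1e-03
sigma_y = 199.5 MPa


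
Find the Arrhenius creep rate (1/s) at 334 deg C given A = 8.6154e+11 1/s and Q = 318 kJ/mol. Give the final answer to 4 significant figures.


rate = A * exp(-Q / (R*T))
T = 334 + 273.15 = 607.15 K
rate = 8.6154e+11 * exp(-318e3 / (8.314 * 607.15))
rate = 3.767e-16 1/s


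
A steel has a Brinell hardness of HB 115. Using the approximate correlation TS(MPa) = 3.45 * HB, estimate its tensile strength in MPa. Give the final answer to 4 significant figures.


TS (MPa) = 3.45 * HB
TS = 3.45 * 115
TS = 396.8 MPa


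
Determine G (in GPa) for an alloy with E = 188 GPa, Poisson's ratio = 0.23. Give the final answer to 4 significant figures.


G = E / (2*(1+nu))
G = 188 / (2*(1+0.23))
G = 76.42 GPa


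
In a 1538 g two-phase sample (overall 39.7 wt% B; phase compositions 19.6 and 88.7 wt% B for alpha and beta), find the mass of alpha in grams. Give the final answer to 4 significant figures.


f_alpha = (C_beta - C0) / (C_beta - C_alpha)
f_alpha = (88.7 - 39.7) / (88.7 - 19.6) = 0.709117
m_alpha = f_alpha * m_total = 0.709117 * 1538 = 1091 g


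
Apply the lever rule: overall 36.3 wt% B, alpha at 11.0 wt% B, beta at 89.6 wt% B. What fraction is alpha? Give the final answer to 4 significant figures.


f_alpha = (C_beta - C0) / (C_beta - C_alpha)
f_alpha = (89.6 - 36.3) / (89.6 - 11.0)
f_alpha = 0.6781


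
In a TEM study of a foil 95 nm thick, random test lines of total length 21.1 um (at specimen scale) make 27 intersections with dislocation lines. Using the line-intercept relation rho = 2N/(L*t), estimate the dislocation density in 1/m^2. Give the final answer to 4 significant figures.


rho = 2N / (L * t)
L = 21.1 um = 2.11e-05 m, t = 95 nm = 9.5e-08 m
rho = 2 * 27 / (2.11e-05 * 9.5e-08)
rho = 2.694e+13 1/m^2


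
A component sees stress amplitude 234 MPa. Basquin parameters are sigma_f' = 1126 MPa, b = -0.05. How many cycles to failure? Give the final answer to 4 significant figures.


sigma_a = sigma_f' * (2*Nf)^b
2*Nf = (sigma_a / sigma_f')^(1/b)
2*Nf = (234 / 1126)^(1/-0.05)
2*Nf = 4.43048e+13
Nf = 2.215e+13 cycles


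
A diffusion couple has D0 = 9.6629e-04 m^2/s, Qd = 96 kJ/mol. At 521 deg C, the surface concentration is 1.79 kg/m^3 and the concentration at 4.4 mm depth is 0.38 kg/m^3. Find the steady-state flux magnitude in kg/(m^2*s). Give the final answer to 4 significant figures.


Step 1: D = D0 * exp(-Qd/(R*T))
T = 521 + 273.15 = 794.15 K
D = 9.6629e-04 * exp(-96e3 / (8.314 * 794.15)) = 4.68327e-10 m^2/s
Step 2: J = D * (C1 - C2) / dx
J = 4.68327e-10 * (1.79 - 0.38) / 4.4e-03
J = 1.501e-07 kg/(m^2*s)


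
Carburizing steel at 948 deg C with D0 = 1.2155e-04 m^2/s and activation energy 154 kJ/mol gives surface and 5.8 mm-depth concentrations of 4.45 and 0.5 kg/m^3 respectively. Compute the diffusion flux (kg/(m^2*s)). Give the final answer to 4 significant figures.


Step 1: D = D0 * exp(-Qd/(R*T))
T = 948 + 273.15 = 1221.15 K
D = 1.2155e-04 * exp(-154e3 / (8.314 * 1221.15)) = 3.14176e-11 m^2/s
Step 2: J = D * (C1 - C2) / dx
J = 3.14176e-11 * (4.45 - 0.5) / 5.8e-03
J = 2.14e-08 kg/(m^2*s)


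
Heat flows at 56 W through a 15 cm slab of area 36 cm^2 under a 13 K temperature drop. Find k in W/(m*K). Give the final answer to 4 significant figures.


k = Q*L / (A*dT)
L = 0.15 m, A = 3.6e-03 m^2
k = 56 * 0.15 / (3.6e-03 * 13)
k = 179.5 W/(m*K)


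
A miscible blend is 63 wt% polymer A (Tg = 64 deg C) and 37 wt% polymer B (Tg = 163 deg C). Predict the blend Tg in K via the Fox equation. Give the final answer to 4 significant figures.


1/Tg = w1/Tg1 + w2/Tg2 (in Kelvin)
Tg1 = 337.15 K, Tg2 = 436.15 K
1/Tg = 0.63/337.15 + 0.37/436.15
Tg = 368.1 K


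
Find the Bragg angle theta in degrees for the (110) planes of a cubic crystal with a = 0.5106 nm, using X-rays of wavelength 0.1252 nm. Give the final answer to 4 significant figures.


d = a / sqrt(h^2+k^2+l^2)
d = 0.5106 / sqrt(2) = 0.361049 nm
lambda = 2*d*sin(theta)  =>  sin(theta) = lambda / (2*d)
sin(theta) = 0.1252 / (2 * 0.361049) = 0.173384
theta = 9.985 deg


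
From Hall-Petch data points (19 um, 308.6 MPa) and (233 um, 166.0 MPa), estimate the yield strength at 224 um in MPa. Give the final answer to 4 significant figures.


sigma_y = sigma0 + k / sqrt(d)
1/sqrt(d1) = 1/sqrt(1.9e-05) = 229.416;  1/sqrt(d2) = 65.5122
k = (sigma1 - sigma2) / (1/sqrt(d1) - 1/sqrt(d2)) = (308.6 - 166.0) / (229.416 - 65.5122) = 0.870024 MPa*m^0.5
sigma0 = sigma1 - k/sqrt(d1) = 308.6 - 0.870024*229.416 = 109.003 MPa
sigma_y(d3) = 109.003 + 0.870024 / sqrt(2.24e-04) = 167.1 MPa


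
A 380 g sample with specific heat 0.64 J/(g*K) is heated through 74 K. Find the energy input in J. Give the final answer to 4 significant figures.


Q = m * cp * dT
Q = 380 * 0.64 * 74
Q = 18000 J


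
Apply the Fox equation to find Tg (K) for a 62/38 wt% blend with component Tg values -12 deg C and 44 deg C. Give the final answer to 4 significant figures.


1/Tg = w1/Tg1 + w2/Tg2 (in Kelvin)
Tg1 = 261.15 K, Tg2 = 317.15 K
1/Tg = 0.62/261.15 + 0.38/317.15
Tg = 279.9 K


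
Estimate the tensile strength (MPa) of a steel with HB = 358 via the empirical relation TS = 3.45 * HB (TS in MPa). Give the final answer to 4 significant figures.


TS (MPa) = 3.45 * HB
TS = 3.45 * 358
TS = 1235 MPa


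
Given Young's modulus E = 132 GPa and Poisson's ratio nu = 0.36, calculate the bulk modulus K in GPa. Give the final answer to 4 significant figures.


K = E / (3*(1-2*nu))
K = 132 / (3*(1-2*0.36))
K = 157.1 GPa


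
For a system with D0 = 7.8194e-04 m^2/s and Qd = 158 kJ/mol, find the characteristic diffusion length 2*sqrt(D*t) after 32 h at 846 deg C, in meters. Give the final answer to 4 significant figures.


Step 1: D = D0 * exp(-Qd/(R*T))
T = 1119.15 K
D = 7.8194e-04 * exp(-158e3 / (8.314 * 1119.15)) = 3.29986e-11 m^2/s
Step 2: L = 2*sqrt(D*t)
t = 32 h = 115200 s
L = 2*sqrt(3.29986e-11 * 115200) = 3.899e-03 m


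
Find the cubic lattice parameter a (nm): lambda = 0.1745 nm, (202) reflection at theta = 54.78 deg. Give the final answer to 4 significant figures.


d = lambda / (2*sin(theta))
d = 0.1745 / (2*sin(54.78 deg))
d = 0.106801 nm
a = d * sqrt(h^2+k^2+l^2) = 0.106801 * sqrt(8)
a = 0.3021 nm


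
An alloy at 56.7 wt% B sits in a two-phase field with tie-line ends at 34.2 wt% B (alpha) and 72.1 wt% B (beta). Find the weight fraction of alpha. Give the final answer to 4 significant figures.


f_alpha = (C_beta - C0) / (C_beta - C_alpha)
f_alpha = (72.1 - 56.7) / (72.1 - 34.2)
f_alpha = 0.4063


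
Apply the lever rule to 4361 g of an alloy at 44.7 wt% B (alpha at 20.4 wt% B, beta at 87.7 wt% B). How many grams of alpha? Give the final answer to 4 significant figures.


f_alpha = (C_beta - C0) / (C_beta - C_alpha)
f_alpha = (87.7 - 44.7) / (87.7 - 20.4) = 0.63893
m_alpha = f_alpha * m_total = 0.63893 * 4361 = 2786 g


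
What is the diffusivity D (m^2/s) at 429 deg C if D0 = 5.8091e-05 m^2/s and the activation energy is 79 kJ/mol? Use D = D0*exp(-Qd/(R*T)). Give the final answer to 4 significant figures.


D = D0 * exp(-Qd / (R*T))
T = 702.15 K
D = 5.8091e-05 * exp(-79e3 / (8.314 * 702.15))
D = 7.707e-11 m^2/s


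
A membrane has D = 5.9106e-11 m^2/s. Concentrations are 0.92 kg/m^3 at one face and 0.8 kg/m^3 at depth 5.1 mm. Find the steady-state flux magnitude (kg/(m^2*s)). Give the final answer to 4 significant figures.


J = -D * (dC/dx) = D * (C1 - C2) / dx
J = 5.9106e-11 * (0.92 - 0.8) / 5.1e-03
J = 1.391e-09 kg/(m^2*s)


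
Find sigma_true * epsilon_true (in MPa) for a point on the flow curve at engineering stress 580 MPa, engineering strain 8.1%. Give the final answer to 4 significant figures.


sigma_true = sigma_eng * (1 + epsilon_eng)
sigma_true = 580 * (1 + 0.081) = 626.98 MPa
epsilon_true = ln(1 + epsilon_eng)
epsilon_true = ln(1 + 0.081) = 0.0778865
sigma_true * epsilon_true = 626.98 * 0.0778865 = 48.83 MPa


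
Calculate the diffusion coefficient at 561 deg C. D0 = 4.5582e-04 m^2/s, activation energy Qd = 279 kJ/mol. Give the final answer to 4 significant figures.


D = D0 * exp(-Qd / (R*T))
T = 834.15 K
D = 4.5582e-04 * exp(-279e3 / (8.314 * 834.15))
D = 1.539e-21 m^2/s


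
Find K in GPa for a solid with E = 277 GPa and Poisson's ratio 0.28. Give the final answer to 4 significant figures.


K = E / (3*(1-2*nu))
K = 277 / (3*(1-2*0.28))
K = 209.8 GPa


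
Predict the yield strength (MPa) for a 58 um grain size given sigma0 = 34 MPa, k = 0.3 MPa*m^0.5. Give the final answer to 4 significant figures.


sigma_y = sigma0 + k / sqrt(d)
d = 58 um = 5.8e-05 m
sigma_y = 34 + 0.3 / sqrt(5.8e-05)
sigma_y = 73.39 MPa


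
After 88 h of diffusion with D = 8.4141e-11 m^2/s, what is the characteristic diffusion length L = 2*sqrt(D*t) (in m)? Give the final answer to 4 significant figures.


t = 88 hr = 316800 s
Diffusion length = 2*sqrt(D*t)
= 2*sqrt(8.4141e-11 * 316800)
= 0.01033 m


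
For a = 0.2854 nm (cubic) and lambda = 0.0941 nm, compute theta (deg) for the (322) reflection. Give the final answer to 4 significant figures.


d = a / sqrt(h^2+k^2+l^2)
d = 0.2854 / sqrt(17) = 0.0692197 nm
lambda = 2*d*sin(theta)  =>  sin(theta) = lambda / (2*d)
sin(theta) = 0.0941 / (2 * 0.0692197) = 0.67972
theta = 42.82 deg


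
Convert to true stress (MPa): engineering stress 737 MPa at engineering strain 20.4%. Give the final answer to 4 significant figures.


sigma_true = sigma_eng * (1 + epsilon_eng)
sigma_true = 737 * (1 + 0.204)
sigma_true = 887.3 MPa


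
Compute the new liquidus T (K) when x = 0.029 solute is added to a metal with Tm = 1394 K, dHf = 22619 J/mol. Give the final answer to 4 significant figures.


dT = R*Tm^2*x / dHf
dT = 8.314 * 1394^2 * 0.029 / 22619
dT = 20.7138 K
T_new = 1394 - 20.7138 = 1373 K


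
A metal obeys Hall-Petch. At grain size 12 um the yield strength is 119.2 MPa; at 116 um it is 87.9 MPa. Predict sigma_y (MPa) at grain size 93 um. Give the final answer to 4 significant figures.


sigma_y = sigma0 + k / sqrt(d)
1/sqrt(d1) = 1/sqrt(1.2e-05) = 288.675;  1/sqrt(d2) = 92.8477
k = (sigma1 - sigma2) / (1/sqrt(d1) - 1/sqrt(d2)) = (119.2 - 87.9) / (288.675 - 92.8477) = 0.159835 MPa*m^0.5
sigma0 = sigma1 - k/sqrt(d1) = 119.2 - 0.159835*288.675 = 73.0597 MPa
sigma_y(d3) = 73.0597 + 0.159835 / sqrt(9.3e-05) = 89.63 MPa


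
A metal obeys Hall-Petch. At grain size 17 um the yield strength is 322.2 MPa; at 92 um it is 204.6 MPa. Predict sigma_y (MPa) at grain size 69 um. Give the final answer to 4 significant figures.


sigma_y = sigma0 + k / sqrt(d)
1/sqrt(d1) = 1/sqrt(1.7e-05) = 242.536;  1/sqrt(d2) = 104.257
k = (sigma1 - sigma2) / (1/sqrt(d1) - 1/sqrt(d2)) = (322.2 - 204.6) / (242.536 - 104.257) = 0.850458 MPa*m^0.5
sigma0 = sigma1 - k/sqrt(d1) = 322.2 - 0.850458*242.536 = 115.934 MPa
sigma_y(d3) = 115.934 + 0.850458 / sqrt(6.9e-05) = 218.3 MPa


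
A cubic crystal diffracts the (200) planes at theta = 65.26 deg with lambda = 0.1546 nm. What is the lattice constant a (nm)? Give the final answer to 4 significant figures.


d = lambda / (2*sin(theta))
d = 0.1546 / (2*sin(65.26 deg))
d = 0.0851119 nm
a = d * sqrt(h^2+k^2+l^2) = 0.0851119 * sqrt(4)
a = 0.1702 nm


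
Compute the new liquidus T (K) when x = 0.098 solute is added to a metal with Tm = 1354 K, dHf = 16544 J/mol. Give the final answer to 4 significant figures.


dT = R*Tm^2*x / dHf
dT = 8.314 * 1354^2 * 0.098 / 16544
dT = 90.2886 K
T_new = 1354 - 90.2886 = 1264 K


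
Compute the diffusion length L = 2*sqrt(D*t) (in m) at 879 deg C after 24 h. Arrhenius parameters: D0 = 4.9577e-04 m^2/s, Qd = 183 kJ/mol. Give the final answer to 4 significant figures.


Step 1: D = D0 * exp(-Qd/(R*T))
T = 1152.15 K
D = 4.9577e-04 * exp(-183e3 / (8.314 * 1152.15)) = 2.50248e-12 m^2/s
Step 2: L = 2*sqrt(D*t)
t = 24 h = 86400 s
L = 2*sqrt(2.50248e-12 * 86400) = 9.3e-04 m


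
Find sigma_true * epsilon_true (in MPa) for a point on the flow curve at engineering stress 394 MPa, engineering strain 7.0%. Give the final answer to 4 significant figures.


sigma_true = sigma_eng * (1 + epsilon_eng)
sigma_true = 394 * (1 + 0.07) = 421.58 MPa
epsilon_true = ln(1 + epsilon_eng)
epsilon_true = ln(1 + 0.07) = 0.0676586
sigma_true * epsilon_true = 421.58 * 0.0676586 = 28.52 MPa


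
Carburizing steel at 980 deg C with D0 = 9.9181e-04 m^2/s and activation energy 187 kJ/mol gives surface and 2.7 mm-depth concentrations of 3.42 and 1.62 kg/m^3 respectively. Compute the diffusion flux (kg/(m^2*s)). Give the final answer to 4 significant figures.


Step 1: D = D0 * exp(-Qd/(R*T))
T = 980 + 273.15 = 1253.15 K
D = 9.9181e-04 * exp(-187e3 / (8.314 * 1253.15)) = 1.59033e-11 m^2/s
Step 2: J = D * (C1 - C2) / dx
J = 1.59033e-11 * (3.42 - 1.62) / 2.7e-03
J = 1.06e-08 kg/(m^2*s)


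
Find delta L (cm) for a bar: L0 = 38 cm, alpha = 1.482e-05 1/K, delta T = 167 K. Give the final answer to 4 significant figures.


dL = L0 * alpha * dT
dL = 38 * 1.482e-05 * 167
dL = 0.09405 cm


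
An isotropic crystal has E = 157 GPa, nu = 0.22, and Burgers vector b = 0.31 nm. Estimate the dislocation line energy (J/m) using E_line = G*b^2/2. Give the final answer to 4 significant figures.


Step 1: G = E / (2*(1+nu))
G = 157 / (2*(1+0.22)) = 64.3443 GPa = 6.43443e+10 Pa
Step 2: E_line = G*b^2/2
b = 0.31 nm = 3.1e-10 m
E_line = 0.5 * 6.43443e+10 * (3.1e-10)^2 = 3.092e-09 J/m


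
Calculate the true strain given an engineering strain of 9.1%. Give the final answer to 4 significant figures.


epsilon_true = ln(1 + epsilon_eng)
epsilon_true = ln(1 + 0.091)
epsilon_true = 0.08709


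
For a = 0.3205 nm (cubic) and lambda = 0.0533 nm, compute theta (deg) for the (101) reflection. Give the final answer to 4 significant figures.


d = a / sqrt(h^2+k^2+l^2)
d = 0.3205 / sqrt(2) = 0.226628 nm
lambda = 2*d*sin(theta)  =>  sin(theta) = lambda / (2*d)
sin(theta) = 0.0533 / (2 * 0.226628) = 0.117594
theta = 6.753 deg


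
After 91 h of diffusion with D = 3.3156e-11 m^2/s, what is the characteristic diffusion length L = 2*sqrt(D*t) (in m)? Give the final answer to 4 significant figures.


t = 91 hr = 327600 s
Diffusion length = 2*sqrt(D*t)
= 2*sqrt(3.3156e-11 * 327600)
= 6.591e-03 m


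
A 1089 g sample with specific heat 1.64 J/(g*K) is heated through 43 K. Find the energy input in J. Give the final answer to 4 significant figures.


Q = m * cp * dT
Q = 1089 * 1.64 * 43
Q = 76800 J


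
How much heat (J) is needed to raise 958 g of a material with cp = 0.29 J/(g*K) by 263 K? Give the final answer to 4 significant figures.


Q = m * cp * dT
Q = 958 * 0.29 * 263
Q = 73070 J


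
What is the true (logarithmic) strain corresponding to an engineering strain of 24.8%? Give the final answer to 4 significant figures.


epsilon_true = ln(1 + epsilon_eng)
epsilon_true = ln(1 + 0.248)
epsilon_true = 0.2215


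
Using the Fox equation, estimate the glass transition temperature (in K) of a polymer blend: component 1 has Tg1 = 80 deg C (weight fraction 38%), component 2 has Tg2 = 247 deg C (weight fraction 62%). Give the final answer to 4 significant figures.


1/Tg = w1/Tg1 + w2/Tg2 (in Kelvin)
Tg1 = 353.15 K, Tg2 = 520.15 K
1/Tg = 0.38/353.15 + 0.62/520.15
Tg = 440.9 K


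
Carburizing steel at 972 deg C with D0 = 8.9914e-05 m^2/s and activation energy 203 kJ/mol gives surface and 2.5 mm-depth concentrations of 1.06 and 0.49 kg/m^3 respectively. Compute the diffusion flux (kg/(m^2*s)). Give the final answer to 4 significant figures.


Step 1: D = D0 * exp(-Qd/(R*T))
T = 972 + 273.15 = 1245.15 K
D = 8.9914e-05 * exp(-203e3 / (8.314 * 1245.15)) = 2.73888e-13 m^2/s
Step 2: J = D * (C1 - C2) / dx
J = 2.73888e-13 * (1.06 - 0.49) / 2.5e-03
J = 6.245e-11 kg/(m^2*s)


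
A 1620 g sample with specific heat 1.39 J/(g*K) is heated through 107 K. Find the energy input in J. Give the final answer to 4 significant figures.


Q = m * cp * dT
Q = 1620 * 1.39 * 107
Q = 240900 J


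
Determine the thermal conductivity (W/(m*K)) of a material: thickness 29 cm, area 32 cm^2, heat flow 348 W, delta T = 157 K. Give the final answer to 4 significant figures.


k = Q*L / (A*dT)
L = 0.29 m, A = 3.2e-03 m^2
k = 348 * 0.29 / (3.2e-03 * 157)
k = 200.9 W/(m*K)


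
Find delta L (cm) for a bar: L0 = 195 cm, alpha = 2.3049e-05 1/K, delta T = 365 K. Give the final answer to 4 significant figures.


dL = L0 * alpha * dT
dL = 195 * 2.3049e-05 * 365
dL = 1.641 cm


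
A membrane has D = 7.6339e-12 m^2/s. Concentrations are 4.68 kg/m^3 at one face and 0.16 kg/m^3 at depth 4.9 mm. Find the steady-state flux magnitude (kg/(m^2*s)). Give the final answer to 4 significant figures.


J = -D * (dC/dx) = D * (C1 - C2) / dx
J = 7.6339e-12 * (4.68 - 0.16) / 4.9e-03
J = 7.042e-09 kg/(m^2*s)


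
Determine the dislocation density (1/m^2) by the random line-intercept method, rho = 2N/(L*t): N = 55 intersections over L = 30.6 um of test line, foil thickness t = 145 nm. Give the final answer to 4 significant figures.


rho = 2N / (L * t)
L = 30.6 um = 3.06e-05 m, t = 145 nm = 1.45e-07 m
rho = 2 * 55 / (3.06e-05 * 1.45e-07)
rho = 2.479e+13 1/m^2


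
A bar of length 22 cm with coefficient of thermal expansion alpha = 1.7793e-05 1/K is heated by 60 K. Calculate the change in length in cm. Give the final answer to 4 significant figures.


dL = L0 * alpha * dT
dL = 22 * 1.7793e-05 * 60
dL = 0.02349 cm


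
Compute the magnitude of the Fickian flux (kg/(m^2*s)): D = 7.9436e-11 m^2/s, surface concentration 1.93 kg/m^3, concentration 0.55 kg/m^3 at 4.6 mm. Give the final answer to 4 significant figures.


J = -D * (dC/dx) = D * (C1 - C2) / dx
J = 7.9436e-11 * (1.93 - 0.55) / 4.6e-03
J = 2.383e-08 kg/(m^2*s)


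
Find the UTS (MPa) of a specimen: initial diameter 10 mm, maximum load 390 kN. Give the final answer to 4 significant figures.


A0 = pi*(d/2)^2 = pi*(10/2)^2 = 78.5398 mm^2
UTS = F_max / A0 = 390*1000 / 78.5398
UTS = 4966 MPa


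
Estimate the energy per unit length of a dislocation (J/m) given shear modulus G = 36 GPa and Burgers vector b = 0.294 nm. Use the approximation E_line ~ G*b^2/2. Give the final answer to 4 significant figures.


E = G*b^2/2
b = 0.294 nm = 2.94e-10 m
G = 36 GPa = 3.6e+10 Pa
E = 0.5 * 3.6e+10 * (2.94e-10)^2
E = 1.556e-09 J/m


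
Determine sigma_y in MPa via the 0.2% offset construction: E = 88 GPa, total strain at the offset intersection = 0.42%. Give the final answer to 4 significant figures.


Offset strain = 0.002
Elastic strain at yield = total_strain - offset = 4.2e-03 - 0.002 = 2.2e-03
sigma_y = E * elastic_strain = 88000 * 2.2e-03
sigma_y = 193.6 MPa


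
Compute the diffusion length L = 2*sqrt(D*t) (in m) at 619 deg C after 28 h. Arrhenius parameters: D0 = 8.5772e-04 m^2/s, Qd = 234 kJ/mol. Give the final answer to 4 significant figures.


Step 1: D = D0 * exp(-Qd/(R*T))
T = 892.15 K
D = 8.5772e-04 * exp(-234e3 / (8.314 * 892.15)) = 1.70744e-17 m^2/s
Step 2: L = 2*sqrt(D*t)
t = 28 h = 100800 s
L = 2*sqrt(1.70744e-17 * 100800) = 2.624e-06 m


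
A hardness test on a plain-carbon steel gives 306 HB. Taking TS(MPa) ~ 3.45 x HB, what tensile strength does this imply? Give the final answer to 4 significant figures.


TS (MPa) = 3.45 * HB
TS = 3.45 * 306
TS = 1056 MPa


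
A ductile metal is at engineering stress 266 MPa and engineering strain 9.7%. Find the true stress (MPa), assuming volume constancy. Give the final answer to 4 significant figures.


sigma_true = sigma_eng * (1 + epsilon_eng)
sigma_true = 266 * (1 + 0.097)
sigma_true = 291.8 MPa


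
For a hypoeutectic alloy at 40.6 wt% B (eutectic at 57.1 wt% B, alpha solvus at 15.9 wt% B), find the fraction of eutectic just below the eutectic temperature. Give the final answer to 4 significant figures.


f_primary = (C_e - C0) / (C_e - C_alpha_max)
f_primary = (57.1 - 40.6) / (57.1 - 15.9)
f_primary = 0.400485
f_eutectic = 1 - 0.400485 = 0.5995


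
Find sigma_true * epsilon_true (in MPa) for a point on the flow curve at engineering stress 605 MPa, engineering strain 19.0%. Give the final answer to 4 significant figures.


sigma_true = sigma_eng * (1 + epsilon_eng)
sigma_true = 605 * (1 + 0.19) = 719.95 MPa
epsilon_true = ln(1 + epsilon_eng)
epsilon_true = ln(1 + 0.19) = 0.173953
sigma_true * epsilon_true = 719.95 * 0.173953 = 125.2 MPa


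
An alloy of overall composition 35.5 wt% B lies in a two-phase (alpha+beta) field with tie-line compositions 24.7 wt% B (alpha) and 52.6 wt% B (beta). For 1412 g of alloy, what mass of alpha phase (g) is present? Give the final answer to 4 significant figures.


f_alpha = (C_beta - C0) / (C_beta - C_alpha)
f_alpha = (52.6 - 35.5) / (52.6 - 24.7) = 0.612903
m_alpha = f_alpha * m_total = 0.612903 * 1412 = 865.4 g


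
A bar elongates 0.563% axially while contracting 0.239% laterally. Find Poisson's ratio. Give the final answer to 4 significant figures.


nu = -epsilon_lat / epsilon_axial
Lateral strain is contraction (negative), so using magnitudes:
nu = 0.239 / 0.563
nu = 0.4245


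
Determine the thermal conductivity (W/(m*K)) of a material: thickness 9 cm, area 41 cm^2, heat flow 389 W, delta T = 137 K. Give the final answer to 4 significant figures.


k = Q*L / (A*dT)
L = 0.09 m, A = 4.1e-03 m^2
k = 389 * 0.09 / (4.1e-03 * 137)
k = 62.33 W/(m*K)


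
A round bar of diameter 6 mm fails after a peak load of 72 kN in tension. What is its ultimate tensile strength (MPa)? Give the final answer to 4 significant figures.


A0 = pi*(d/2)^2 = pi*(6/2)^2 = 28.2743 mm^2
UTS = F_max / A0 = 72*1000 / 28.2743
UTS = 2546 MPa


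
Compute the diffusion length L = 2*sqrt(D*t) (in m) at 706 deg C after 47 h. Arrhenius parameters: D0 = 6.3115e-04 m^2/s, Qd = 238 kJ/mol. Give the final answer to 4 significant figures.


Step 1: D = D0 * exp(-Qd/(R*T))
T = 979.15 K
D = 6.3115e-04 * exp(-238e3 / (8.314 * 979.15)) = 1.26796e-16 m^2/s
Step 2: L = 2*sqrt(D*t)
t = 47 h = 169200 s
L = 2*sqrt(1.26796e-16 * 169200) = 9.264e-06 m


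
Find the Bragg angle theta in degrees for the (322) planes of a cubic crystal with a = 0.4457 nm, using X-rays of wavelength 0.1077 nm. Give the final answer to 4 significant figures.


d = a / sqrt(h^2+k^2+l^2)
d = 0.4457 / sqrt(17) = 0.108098 nm
lambda = 2*d*sin(theta)  =>  sin(theta) = lambda / (2*d)
sin(theta) = 0.1077 / (2 * 0.108098) = 0.498158
theta = 29.88 deg


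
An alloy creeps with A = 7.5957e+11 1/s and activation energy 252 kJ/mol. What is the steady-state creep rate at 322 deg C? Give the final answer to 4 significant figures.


rate = A * exp(-Q / (R*T))
T = 322 + 273.15 = 595.15 K
rate = 7.5957e+11 * exp(-252e3 / (8.314 * 595.15))
rate = 5.787e-11 1/s


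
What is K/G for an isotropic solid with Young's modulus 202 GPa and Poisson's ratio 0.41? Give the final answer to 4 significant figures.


G = E / (2*(1+nu))
G = 202 / (2*(1+0.41)) = 71.6312 GPa
K = E / (3*(1-2*nu))
K = 202 / (3*(1-2*0.41)) = 374.074 GPa
K/G = 374.074 / 71.6312 = 5.222


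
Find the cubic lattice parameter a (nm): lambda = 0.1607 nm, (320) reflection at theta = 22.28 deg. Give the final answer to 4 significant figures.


d = lambda / (2*sin(theta))
d = 0.1607 / (2*sin(22.28 deg))
d = 0.211931 nm
a = d * sqrt(h^2+k^2+l^2) = 0.211931 * sqrt(13)
a = 0.7641 nm


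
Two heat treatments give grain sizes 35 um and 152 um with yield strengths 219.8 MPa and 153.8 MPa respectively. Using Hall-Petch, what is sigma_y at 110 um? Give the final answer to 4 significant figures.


sigma_y = sigma0 + k / sqrt(d)
1/sqrt(d1) = 1/sqrt(3.5e-05) = 169.031;  1/sqrt(d2) = 81.1107
k = (sigma1 - sigma2) / (1/sqrt(d1) - 1/sqrt(d2)) = (219.8 - 153.8) / (169.031 - 81.1107) = 0.750681 MPa*m^0.5
sigma0 = sigma1 - k/sqrt(d1) = 219.8 - 0.750681*169.031 = 92.9117 MPa
sigma_y(d3) = 92.9117 + 0.750681 / sqrt(1.1e-04) = 164.5 MPa


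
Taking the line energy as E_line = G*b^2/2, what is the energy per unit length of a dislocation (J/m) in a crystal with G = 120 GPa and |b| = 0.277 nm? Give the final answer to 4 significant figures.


E = G*b^2/2
b = 0.277 nm = 2.77e-10 m
G = 120 GPa = 1.2e+11 Pa
E = 0.5 * 1.2e+11 * (2.77e-10)^2
E = 4.604e-09 J/m


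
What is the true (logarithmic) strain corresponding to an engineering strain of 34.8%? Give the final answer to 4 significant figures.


epsilon_true = ln(1 + epsilon_eng)
epsilon_true = ln(1 + 0.348)
epsilon_true = 0.2986


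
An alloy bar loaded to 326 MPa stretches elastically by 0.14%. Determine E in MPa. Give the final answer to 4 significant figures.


E = sigma / epsilon
epsilon = 0.14% = 1.4e-03
E = 326 / 1.4e-03
E = 232900 MPa


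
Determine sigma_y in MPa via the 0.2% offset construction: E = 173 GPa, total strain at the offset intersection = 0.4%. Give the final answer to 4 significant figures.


Offset strain = 0.002
Elastic strain at yield = total_strain - offset = 4e-03 - 0.002 = 2e-03
sigma_y = E * elastic_strain = 173000 * 2e-03
sigma_y = 346 MPa


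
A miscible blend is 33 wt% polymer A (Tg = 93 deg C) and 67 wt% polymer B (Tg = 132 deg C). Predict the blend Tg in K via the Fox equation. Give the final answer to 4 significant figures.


1/Tg = w1/Tg1 + w2/Tg2 (in Kelvin)
Tg1 = 366.15 K, Tg2 = 405.15 K
1/Tg = 0.33/366.15 + 0.67/405.15
Tg = 391.4 K


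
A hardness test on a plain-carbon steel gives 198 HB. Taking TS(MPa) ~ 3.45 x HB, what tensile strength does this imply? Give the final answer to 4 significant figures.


TS (MPa) = 3.45 * HB
TS = 3.45 * 198
TS = 683.1 MPa


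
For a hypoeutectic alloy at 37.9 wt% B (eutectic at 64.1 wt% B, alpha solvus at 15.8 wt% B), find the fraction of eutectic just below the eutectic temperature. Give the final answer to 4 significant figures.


f_primary = (C_e - C0) / (C_e - C_alpha_max)
f_primary = (64.1 - 37.9) / (64.1 - 15.8)
f_primary = 0.542443
f_eutectic = 1 - 0.542443 = 0.4576


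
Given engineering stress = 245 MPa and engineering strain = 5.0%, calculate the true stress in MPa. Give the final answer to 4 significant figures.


sigma_true = sigma_eng * (1 + epsilon_eng)
sigma_true = 245 * (1 + 0.05)
sigma_true = 257.3 MPa


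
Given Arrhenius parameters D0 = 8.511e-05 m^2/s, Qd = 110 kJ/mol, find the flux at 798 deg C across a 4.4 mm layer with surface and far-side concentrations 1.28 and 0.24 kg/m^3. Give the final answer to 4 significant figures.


Step 1: D = D0 * exp(-Qd/(R*T))
T = 798 + 273.15 = 1071.15 K
D = 8.511e-05 * exp(-110e3 / (8.314 * 1071.15)) = 3.6782e-10 m^2/s
Step 2: J = D * (C1 - C2) / dx
J = 3.6782e-10 * (1.28 - 0.24) / 4.4e-03
J = 8.694e-08 kg/(m^2*s)


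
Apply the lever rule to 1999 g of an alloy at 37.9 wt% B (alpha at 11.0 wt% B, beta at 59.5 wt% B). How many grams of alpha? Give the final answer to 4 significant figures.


f_alpha = (C_beta - C0) / (C_beta - C_alpha)
f_alpha = (59.5 - 37.9) / (59.5 - 11.0) = 0.445361
m_alpha = f_alpha * m_total = 0.445361 * 1999 = 890.3 g


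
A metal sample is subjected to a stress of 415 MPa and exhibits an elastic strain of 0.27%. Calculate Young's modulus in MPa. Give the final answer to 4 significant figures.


E = sigma / epsilon
epsilon = 0.27% = 2.7e-03
E = 415 / 2.7e-03
E = 153700 MPa


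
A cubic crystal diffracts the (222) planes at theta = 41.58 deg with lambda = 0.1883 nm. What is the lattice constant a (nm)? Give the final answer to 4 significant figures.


d = lambda / (2*sin(theta))
d = 0.1883 / (2*sin(41.58 deg))
d = 0.141864 nm
a = d * sqrt(h^2+k^2+l^2) = 0.141864 * sqrt(12)
a = 0.4914 nm


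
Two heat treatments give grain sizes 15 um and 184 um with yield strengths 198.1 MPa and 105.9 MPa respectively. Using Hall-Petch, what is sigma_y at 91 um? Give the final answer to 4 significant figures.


sigma_y = sigma0 + k / sqrt(d)
1/sqrt(d1) = 1/sqrt(1.5e-05) = 258.199;  1/sqrt(d2) = 73.721
k = (sigma1 - sigma2) / (1/sqrt(d1) - 1/sqrt(d2)) = (198.1 - 105.9) / (258.199 - 73.721) = 0.499789 MPa*m^0.5
sigma0 = sigma1 - k/sqrt(d1) = 198.1 - 0.499789*258.199 = 69.0551 MPa
sigma_y(d3) = 69.0551 + 0.499789 / sqrt(9.1e-05) = 121.4 MPa


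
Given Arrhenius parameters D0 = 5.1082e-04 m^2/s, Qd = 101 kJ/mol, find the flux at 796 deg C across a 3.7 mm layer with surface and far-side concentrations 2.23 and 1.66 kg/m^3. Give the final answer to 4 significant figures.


Step 1: D = D0 * exp(-Qd/(R*T))
T = 796 + 273.15 = 1069.15 K
D = 5.1082e-04 * exp(-101e3 / (8.314 * 1069.15)) = 5.93759e-09 m^2/s
Step 2: J = D * (C1 - C2) / dx
J = 5.93759e-09 * (2.23 - 1.66) / 3.7e-03
J = 9.147e-07 kg/(m^2*s)


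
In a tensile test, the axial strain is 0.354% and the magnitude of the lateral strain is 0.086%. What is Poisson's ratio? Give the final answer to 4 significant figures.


nu = -epsilon_lat / epsilon_axial
Lateral strain is contraction (negative), so using magnitudes:
nu = 0.086 / 0.354
nu = 0.2429


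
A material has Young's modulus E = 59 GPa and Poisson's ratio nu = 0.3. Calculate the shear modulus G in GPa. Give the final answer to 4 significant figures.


G = E / (2*(1+nu))
G = 59 / (2*(1+0.3))
G = 22.69 GPa


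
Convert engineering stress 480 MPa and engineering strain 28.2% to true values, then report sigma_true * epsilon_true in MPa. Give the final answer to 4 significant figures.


sigma_true = sigma_eng * (1 + epsilon_eng)
sigma_true = 480 * (1 + 0.282) = 615.36 MPa
epsilon_true = ln(1 + epsilon_eng)
epsilon_true = ln(1 + 0.282) = 0.248421
sigma_true * epsilon_true = 615.36 * 0.248421 = 152.9 MPa


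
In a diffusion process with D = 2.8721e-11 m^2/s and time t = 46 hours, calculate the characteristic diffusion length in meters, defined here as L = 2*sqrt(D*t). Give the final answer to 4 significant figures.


t = 46 hr = 165600 s
Diffusion length = 2*sqrt(D*t)
= 2*sqrt(2.8721e-11 * 165600)
= 4.362e-03 m


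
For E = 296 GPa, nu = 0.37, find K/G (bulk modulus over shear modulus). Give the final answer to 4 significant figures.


G = E / (2*(1+nu))
G = 296 / (2*(1+0.37)) = 108.029 GPa
K = E / (3*(1-2*nu))
K = 296 / (3*(1-2*0.37)) = 379.487 GPa
K/G = 379.487 / 108.029 = 3.513


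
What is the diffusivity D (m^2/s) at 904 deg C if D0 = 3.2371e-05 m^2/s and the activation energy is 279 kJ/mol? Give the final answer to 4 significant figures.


D = D0 * exp(-Qd / (R*T))
T = 1177.15 K
D = 3.2371e-05 * exp(-279e3 / (8.314 * 1177.15))
D = 1.347e-17 m^2/s


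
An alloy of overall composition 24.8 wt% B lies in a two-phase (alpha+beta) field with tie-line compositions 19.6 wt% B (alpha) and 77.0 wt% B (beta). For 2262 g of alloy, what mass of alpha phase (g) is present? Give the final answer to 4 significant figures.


f_alpha = (C_beta - C0) / (C_beta - C_alpha)
f_alpha = (77.0 - 24.8) / (77.0 - 19.6) = 0.909408
m_alpha = f_alpha * m_total = 0.909408 * 2262 = 2057 g
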